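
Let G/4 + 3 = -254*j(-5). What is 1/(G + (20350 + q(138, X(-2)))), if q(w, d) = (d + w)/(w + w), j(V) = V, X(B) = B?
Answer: 69/1753876 ≈ 3.9341e-5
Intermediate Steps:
q(w, d) = (d + w)/(2*w) (q(w, d) = (d + w)/((2*w)) = (d + w)*(1/(2*w)) = (d + w)/(2*w))
G = 5068 (G = -12 + 4*(-254*(-5)) = -12 + 4*1270 = -12 + 5080 = 5068)
1/(G + (20350 + q(138, X(-2)))) = 1/(5068 + (20350 + (½)*(-2 + 138)/138)) = 1/(5068 + (20350 + (½)*(1/138)*136)) = 1/(5068 + (20350 + 34/69)) = 1/(5068 + 1404184/69) = 1/(1753876/69) = 69/1753876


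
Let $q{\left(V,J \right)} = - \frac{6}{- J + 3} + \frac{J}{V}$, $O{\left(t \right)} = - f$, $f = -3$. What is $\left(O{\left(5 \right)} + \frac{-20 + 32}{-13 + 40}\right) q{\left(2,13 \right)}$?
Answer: $\frac{2201}{90} \approx 24.456$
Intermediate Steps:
$O{\left(t \right)} = 3$ ($O{\left(t \right)} = \left(-1\right) \left(-3\right) = 3$)
$q{\left(V,J \right)} = - \frac{6}{3 - J} + \frac{J}{V}$
$\left(O{\left(5 \right)} + \frac{-20 + 32}{-13 + 40}\right) q{\left(2,13 \right)} = \left(3 + \frac{-20 + 32}{-13 + 40}\right) \frac{13^{2} - 39 + 6 \cdot 2}{2 \left(-3 + 13\right)} = \left(3 + \frac{12}{27}\right) \frac{169 - 39 + 12}{2 \cdot 10} = \left(3 + 12 \cdot \frac{1}{27}\right) \frac{1}{2} \cdot \frac{1}{10} \cdot 142 = \left(3 + \frac{4}{9}\right) \frac{71}{10} = \frac{31}{9} \cdot \frac{71}{10} = \frac{2201}{90}$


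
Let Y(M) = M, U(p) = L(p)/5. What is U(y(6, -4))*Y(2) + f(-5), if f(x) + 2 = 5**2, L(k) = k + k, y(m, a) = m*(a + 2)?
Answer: 67/5 ≈ 13.400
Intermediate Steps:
y(m, a) = m*(2 + a)
L(k) = 2*k
f(x) = 23 (f(x) = -2 + 5**2 = -2 + 25 = 23)
U(p) = 2*p/5 (U(p) = (2*p)/5 = (2*p)*(1/5) = 2*p/5)
U(y(6, -4))*Y(2) + f(-5) = (2*(6*(2 - 4))/5)*2 + 23 = (2*(6*(-2))/5)*2 + 23 = ((2/5)*(-12))*2 + 23 = -24/5*2 + 23 = -48/5 + 23 = 67/5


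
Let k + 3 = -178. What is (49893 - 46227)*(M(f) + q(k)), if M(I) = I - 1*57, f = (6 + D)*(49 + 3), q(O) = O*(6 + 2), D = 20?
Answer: -560898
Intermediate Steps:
k = -181 (k = -3 - 178 = -181)
q(O) = 8*O (q(O) = O*8 = 8*O)
f = 1352 (f = (6 + 20)*(49 + 3) = 26*52 = 1352)
M(I) = -57 + I (M(I) = I - 57 = -57 + I)
(49893 - 46227)*(M(f) + q(k)) = (49893 - 46227)*((-57 + 1352) + 8*(-181)) = 3666*(1295 - 1448) = 3666*(-153) = -560898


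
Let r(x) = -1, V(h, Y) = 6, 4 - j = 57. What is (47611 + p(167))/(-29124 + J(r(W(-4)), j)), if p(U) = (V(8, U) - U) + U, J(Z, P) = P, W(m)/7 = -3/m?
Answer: -47617/29177 ≈ -1.6320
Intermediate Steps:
j = -53 (j = 4 - 1*57 = 4 - 57 = -53)
W(m) = -21/m (W(m) = 7*(-3/m) = -21/m)
p(U) = 6 (p(U) = (6 - U) + U = 6)
(47611 + p(167))/(-29124 + J(r(W(-4)), j)) = (47611 + 6)/(-29124 - 53) = 47617/(-29177) = 47617*(-1/29177) = -47617/29177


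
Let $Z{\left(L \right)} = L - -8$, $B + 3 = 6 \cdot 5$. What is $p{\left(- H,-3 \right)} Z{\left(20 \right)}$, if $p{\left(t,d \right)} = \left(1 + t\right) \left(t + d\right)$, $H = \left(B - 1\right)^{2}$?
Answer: $12833100$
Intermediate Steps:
$B = 27$ ($B = -3 + 6 \cdot 5 = -3 + 30 = 27$)
$Z{\left(L \right)} = 8 + L$ ($Z{\left(L \right)} = L + 8 = 8 + L$)
$H = 676$ ($H = \left(27 - 1\right)^{2} = 26^{2} = 676$)
$p{\left(t,d \right)} = \left(1 + t\right) \left(d + t\right)$
$p{\left(- H,-3 \right)} Z{\left(20 \right)} = \left(-3 - 676 + \left(\left(-1\right) 676\right)^{2} - 3 \left(\left(-1\right) 676\right)\right) \left(8 + 20\right) = \left(-3 - 676 + \left(-676\right)^{2} - -2028\right) 28 = \left(-3 - 676 + 456976 + 2028\right) 28 = 458325 \cdot 28 = 12833100$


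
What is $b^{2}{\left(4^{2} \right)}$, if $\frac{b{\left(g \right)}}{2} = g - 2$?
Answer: $784$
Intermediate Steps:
$b{\left(g \right)} = -4 + 2 g$ ($b{\left(g \right)} = 2 \left(g - 2\right) = 2 \left(-2 + g\right) = -4 + 2 g$)
$b^{2}{\left(4^{2} \right)} = \left(-4 + 2 \cdot 4^{2}\right)^{2} = \left(-4 + 2 \cdot 16\right)^{2} = \left(-4 + 32\right)^{2} = 28^{2} = 784$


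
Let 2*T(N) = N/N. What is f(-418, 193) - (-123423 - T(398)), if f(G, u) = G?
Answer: 246011/2 ≈ 1.2301e+5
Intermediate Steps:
T(N) = ½ (T(N) = (N/N)/2 = (½)*1 = ½)
f(-418, 193) - (-123423 - T(398)) = -418 - (-123423 - 1*½) = -418 - (-123423 - ½) = -418 - 1*(-246847/2) = -418 + 246847/2 = 246011/2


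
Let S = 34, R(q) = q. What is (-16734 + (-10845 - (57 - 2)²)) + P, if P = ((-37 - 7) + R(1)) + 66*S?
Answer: -28403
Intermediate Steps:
P = 2201 (P = ((-37 - 7) + 1) + 66*34 = (-44 + 1) + 2244 = -43 + 2244 = 2201)
(-16734 + (-10845 - (57 - 2)²)) + P = (-16734 + (-10845 - (57 - 2)²)) + 2201 = (-16734 + (-10845 - 1*55²)) + 2201 = (-16734 + (-10845 - 1*3025)) + 2201 = (-16734 + (-10845 - 3025)) + 2201 = (-16734 - 13870) + 2201 = -30604 + 2201 = -28403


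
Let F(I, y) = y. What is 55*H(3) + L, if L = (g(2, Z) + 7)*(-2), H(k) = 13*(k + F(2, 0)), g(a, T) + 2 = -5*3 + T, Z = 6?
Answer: 2153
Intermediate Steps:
g(a, T) = -17 + T (g(a, T) = -2 + (-5*3 + T) = -2 + (-15 + T) = -17 + T)
H(k) = 13*k (H(k) = 13*(k + 0) = 13*k)
L = 8 (L = ((-17 + 6) + 7)*(-2) = (-11 + 7)*(-2) = -4*(-2) = 8)
55*H(3) + L = 55*(13*3) + 8 = 55*39 + 8 = 2145 + 8 = 2153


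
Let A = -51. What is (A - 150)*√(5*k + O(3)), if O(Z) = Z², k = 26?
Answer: -201*√139 ≈ -2369.8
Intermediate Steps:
(A - 150)*√(5*k + O(3)) = (-51 - 150)*√(5*26 + 3²) = -201*√(130 + 9) = -201*√139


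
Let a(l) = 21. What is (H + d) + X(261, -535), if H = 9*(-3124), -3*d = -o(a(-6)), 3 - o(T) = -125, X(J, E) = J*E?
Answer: -503125/3 ≈ -1.6771e+5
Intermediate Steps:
X(J, E) = E*J
o(T) = 128 (o(T) = 3 - 1*(-125) = 3 + 125 = 128)
d = 128/3 (d = -(-1)*128/3 = -⅓*(-128) = 128/3 ≈ 42.667)
H = -28116
(H + d) + X(261, -535) = (-28116 + 128/3) - 535*261 = -84220/3 - 139635 = -503125/3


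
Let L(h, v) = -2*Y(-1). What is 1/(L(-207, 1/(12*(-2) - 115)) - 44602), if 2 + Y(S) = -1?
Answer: -1/44596 ≈ -2.2424e-5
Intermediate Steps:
Y(S) = -3 (Y(S) = -2 - 1 = -3)
L(h, v) = 6 (L(h, v) = -2*(-3) = 6)
1/(L(-207, 1/(12*(-2) - 115)) - 44602) = 1/(6 - 44602) = 1/(-44596) = -1/44596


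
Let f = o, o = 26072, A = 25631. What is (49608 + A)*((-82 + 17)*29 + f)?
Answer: 1819805693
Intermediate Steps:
f = 26072
(49608 + A)*((-82 + 17)*29 + f) = (49608 + 25631)*((-82 + 17)*29 + 26072) = 75239*(-65*29 + 26072) = 75239*(-1885 + 26072) = 75239*24187 = 1819805693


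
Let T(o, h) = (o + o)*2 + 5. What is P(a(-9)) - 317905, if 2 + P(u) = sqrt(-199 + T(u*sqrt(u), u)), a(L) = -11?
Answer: -317907 + sqrt(-194 - 44*I*sqrt(11)) ≈ -3.179e+5 - 14.778*I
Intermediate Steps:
T(o, h) = 5 + 4*o (T(o, h) = (2*o)*2 + 5 = 4*o + 5 = 5 + 4*o)
P(u) = -2 + sqrt(-194 + 4*u**(3/2)) (P(u) = -2 + sqrt(-199 + (5 + 4*(u*sqrt(u)))) = -2 + sqrt(-199 + (5 + 4*u**(3/2))) = -2 + sqrt(-194 + 4*u**(3/2)))
P(a(-9)) - 317905 = (-2 + sqrt(-194 + 4*(-11)**(3/2))) - 317905 = (-2 + sqrt(-194 + 4*(-11*I*sqrt(11)))) - 317905 = (-2 + sqrt(-194 - 44*I*sqrt(11))) - 317905 = -317907 + sqrt(-194 - 44*I*sqrt(11))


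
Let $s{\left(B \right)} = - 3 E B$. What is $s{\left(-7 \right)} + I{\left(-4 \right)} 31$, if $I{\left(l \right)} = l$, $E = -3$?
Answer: $-187$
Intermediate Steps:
$s{\left(B \right)} = 9 B$ ($s{\left(B \right)} = \left(-3\right) \left(-3\right) B = 9 B$)
$s{\left(-7 \right)} + I{\left(-4 \right)} 31 = 9 \left(-7\right) - 124 = -63 - 124 = -187$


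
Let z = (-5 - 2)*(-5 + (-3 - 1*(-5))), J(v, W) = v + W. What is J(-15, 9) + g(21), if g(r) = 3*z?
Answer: 57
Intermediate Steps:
J(v, W) = W + v
z = 21 (z = -7*(-5 + (-3 + 5)) = -7*(-5 + 2) = -7*(-3) = 21)
g(r) = 63 (g(r) = 3*21 = 63)
J(-15, 9) + g(21) = (9 - 15) + 63 = -6 + 63 = 57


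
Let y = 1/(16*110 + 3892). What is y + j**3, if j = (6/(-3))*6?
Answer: -9766655/5652 ≈ -1728.0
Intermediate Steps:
j = -12 (j = (6*(-1/3))*6 = -2*6 = -12)
y = 1/5652 (y = 1/(1760 + 3892) = 1/5652 ≈ 0.00017693)
y + j**3 = 1/5652 + (-12)**3 = 1/5652 - 1728 = -9766655/5652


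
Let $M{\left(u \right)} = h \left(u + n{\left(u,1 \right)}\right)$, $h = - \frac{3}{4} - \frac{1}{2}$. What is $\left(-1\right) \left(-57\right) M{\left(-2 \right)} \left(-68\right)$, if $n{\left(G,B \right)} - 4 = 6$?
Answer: $38760$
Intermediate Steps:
$n{\left(G,B \right)} = 10$ ($n{\left(G,B \right)} = 4 + 6 = 10$)
$h = - \frac{5}{4}$ ($h = \left(-3\right) \frac{1}{4} - \frac{1}{2} = - \frac{3}{4} - \frac{1}{2} = - \frac{5}{4} \approx -1.25$)
$M{\left(u \right)} = - \frac{25}{2} - \frac{5 u}{4}$ ($M{\left(u \right)} = - \frac{5 \left(u + 10\right)}{4} = - \frac{5 \left(10 + u\right)}{4} = - \frac{25}{2} - \frac{5 u}{4}$)
$\left(-1\right) \left(-57\right) M{\left(-2 \right)} \left(-68\right) = \left(-1\right) \left(-57\right) \left(- \frac{25}{2} - - \frac{5}{2}\right) \left(-68\right) = 57 \left(- \frac{25}{2} + \frac{5}{2}\right) \left(-68\right) = 57 \left(-10\right) \left(-68\right) = \left(-570\right) \left(-68\right) = 38760$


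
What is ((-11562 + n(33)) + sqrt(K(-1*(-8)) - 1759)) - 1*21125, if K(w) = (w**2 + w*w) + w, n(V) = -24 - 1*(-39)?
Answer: -32672 + I*sqrt(1623) ≈ -32672.0 + 40.286*I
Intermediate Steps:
n(V) = 15 (n(V) = -24 + 39 = 15)
K(w) = w + 2*w**2 (K(w) = (w**2 + w**2) + w = 2*w**2 + w = w + 2*w**2)
((-11562 + n(33)) + sqrt(K(-1*(-8)) - 1759)) - 1*21125 = ((-11562 + 15) + sqrt((-1*(-8))*(1 + 2*(-1*(-8))) - 1759)) - 1*21125 = (-11547 + sqrt(8*(1 + 2*8) - 1759)) - 21125 = (-11547 + sqrt(8*(1 + 16) - 1759)) - 21125 = (-11547 + sqrt(8*17 - 1759)) - 21125 = (-11547 + sqrt(136 - 1759)) - 21125 = (-11547 + sqrt(-1623)) - 21125 = (-11547 + I*sqrt(1623)) - 21125 = -32672 + I*sqrt(1623)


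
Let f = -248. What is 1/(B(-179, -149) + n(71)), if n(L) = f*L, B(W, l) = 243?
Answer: -1/17365 ≈ -5.7587e-5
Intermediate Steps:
n(L) = -248*L
1/(B(-179, -149) + n(71)) = 1/(243 - 248*71) = 1/(243 - 17608) = 1/(-17365) = -1/17365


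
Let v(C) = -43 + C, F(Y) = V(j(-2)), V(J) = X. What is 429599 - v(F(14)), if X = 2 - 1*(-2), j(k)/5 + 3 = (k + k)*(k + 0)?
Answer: 429638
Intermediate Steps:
j(k) = -15 + 10*k² (j(k) = -15 + 5*((k + k)*(k + 0)) = -15 + 5*((2*k)*k) = -15 + 5*(2*k²) = -15 + 10*k²)
X = 4 (X = 2 + 2 = 4)
V(J) = 4
F(Y) = 4
429599 - v(F(14)) = 429599 - (-43 + 4) = 429599 - 1*(-39) = 429599 + 39 = 429638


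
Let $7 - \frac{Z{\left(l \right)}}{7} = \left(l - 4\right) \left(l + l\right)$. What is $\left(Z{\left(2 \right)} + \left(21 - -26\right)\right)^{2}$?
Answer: $23104$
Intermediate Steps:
$Z{\left(l \right)} = 49 - 14 l \left(-4 + l\right)$ ($Z{\left(l \right)} = 49 - 7 \left(l - 4\right) \left(l + l\right) = 49 - 7 \left(-4 + l\right) 2 l = 49 - 7 \cdot 2 l \left(-4 + l\right) = 49 - 14 l \left(-4 + l\right)$)
$\left(Z{\left(2 \right)} + \left(21 - -26\right)\right)^{2} = \left(\left(49 - 14 \cdot 2^{2} + 56 \cdot 2\right) + \left(21 - -26\right)\right)^{2} = \left(\left(49 - 56 + 112\right) + \left(21 + 26\right)\right)^{2} = \left(\left(49 - 56 + 112\right) + 47\right)^{2} = \left(105 + 47\right)^{2} = 152^{2} = 23104$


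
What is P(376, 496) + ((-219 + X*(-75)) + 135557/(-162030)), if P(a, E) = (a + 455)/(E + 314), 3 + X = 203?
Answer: -11096567533/729135 ≈ -15219.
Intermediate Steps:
X = 200 (X = -3 + 203 = 200)
P(a, E) = (455 + a)/(314 + E)
P(376, 496) + ((-219 + X*(-75)) + 135557/(-162030)) = (455 + 376)/(314 + 496) + ((-219 + 200*(-75)) + 135557/(-162030)) = 831/810 + ((-219 - 15000) + 135557*(-1/162030)) = (1/810)*831 + (-15219 - 135557/162030) = 277/270 - 2466070127/162030 = -11096567533/729135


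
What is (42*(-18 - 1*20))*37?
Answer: -59052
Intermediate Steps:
(42*(-18 - 1*20))*37 = (42*(-18 - 20))*37 = (42*(-38))*37 = -1596*37 = -59052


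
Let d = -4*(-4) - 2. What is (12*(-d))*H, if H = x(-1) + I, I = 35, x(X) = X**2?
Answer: -6048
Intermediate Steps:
d = 14 (d = 16 - 2 = 14)
H = 36 (H = (-1)**2 + 35 = 1 + 35 = 36)
(12*(-d))*H = (12*(-1*14))*36 = (12*(-14))*36 = -168*36 = -6048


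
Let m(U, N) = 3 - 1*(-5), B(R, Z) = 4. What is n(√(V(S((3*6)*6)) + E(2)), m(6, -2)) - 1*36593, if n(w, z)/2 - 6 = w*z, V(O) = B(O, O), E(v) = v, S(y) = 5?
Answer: -36581 + 16*√6 ≈ -36542.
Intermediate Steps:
m(U, N) = 8 (m(U, N) = 3 + 5 = 8)
V(O) = 4
n(w, z) = 12 + 2*w*z (n(w, z) = 12 + 2*(w*z) = 12 + 2*w*z)
n(√(V(S((3*6)*6)) + E(2)), m(6, -2)) - 1*36593 = (12 + 2*√(4 + 2)*8) - 1*36593 = (12 + 2*√6*8) - 36593 = (12 + 16*√6) - 36593 = -36581 + 16*√6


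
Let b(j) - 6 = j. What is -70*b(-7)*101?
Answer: 7070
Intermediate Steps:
b(j) = 6 + j
-70*b(-7)*101 = -70*(6 - 7)*101 = -70*(-1)*101 = 70*101 = 7070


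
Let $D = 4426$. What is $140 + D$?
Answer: $4566$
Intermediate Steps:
$140 + D = 140 + 4426 = 4566$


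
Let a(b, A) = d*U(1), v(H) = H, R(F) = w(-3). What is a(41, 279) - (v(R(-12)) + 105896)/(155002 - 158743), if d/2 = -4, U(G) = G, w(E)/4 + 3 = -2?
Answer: 25316/1247 ≈ 20.302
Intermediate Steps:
w(E) = -20 (w(E) = -12 + 4*(-2) = -12 - 8 = -20)
R(F) = -20
d = -8 (d = 2*(-4) = -8)
a(b, A) = -8 (a(b, A) = -8*1 = -8)
a(41, 279) - (v(R(-12)) + 105896)/(155002 - 158743) = -8 - (-20 + 105896)/(155002 - 158743) = -8 - 105876/(-3741) = -8 - 105876*(-1)/3741 = -8 - 1*(-35292/1247) = -8 + 35292/1247 = 25316/1247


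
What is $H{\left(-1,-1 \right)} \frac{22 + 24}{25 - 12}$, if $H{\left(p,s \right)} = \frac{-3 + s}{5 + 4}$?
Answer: $- \frac{184}{117} \approx -1.5726$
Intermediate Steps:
$H{\left(p,s \right)} = - \frac{1}{3} + \frac{s}{9}$ ($H{\left(p,s \right)} = \frac{-3 + s}{9} = \left(-3 + s\right) \frac{1}{9} = - \frac{1}{3} + \frac{s}{9}$)
$H{\left(-1,-1 \right)} \frac{22 + 24}{25 - 12} = \left(- \frac{1}{3} + \frac{1}{9} \left(-1\right)\right) \frac{22 + 24}{25 - 12} = \left(- \frac{1}{3} - \frac{1}{9}\right) \frac{46}{13} = - \frac{4 \cdot 46 \cdot \frac{1}{13}}{9} = \left(- \frac{4}{9}\right) \frac{46}{13} = - \frac{184}{117}$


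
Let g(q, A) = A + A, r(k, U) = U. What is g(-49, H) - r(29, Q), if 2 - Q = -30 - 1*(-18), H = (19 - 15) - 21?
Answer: -48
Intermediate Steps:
H = -17 (H = 4 - 21 = -17)
Q = 14 (Q = 2 - (-30 - 1*(-18)) = 2 - (-30 + 18) = 2 - 1*(-12) = 2 + 12 = 14)
g(q, A) = 2*A
g(-49, H) - r(29, Q) = 2*(-17) - 1*14 = -34 - 14 = -48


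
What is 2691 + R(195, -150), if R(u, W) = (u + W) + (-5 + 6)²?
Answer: 2737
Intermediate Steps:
R(u, W) = 1 + W + u (R(u, W) = (W + u) + 1² = (W + u) + 1 = 1 + W + u)
2691 + R(195, -150) = 2691 + (1 - 150 + 195) = 2691 + 46 = 2737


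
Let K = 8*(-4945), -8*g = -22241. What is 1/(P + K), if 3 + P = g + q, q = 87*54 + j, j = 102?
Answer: -8/255863 ≈ -3.1267e-5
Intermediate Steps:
q = 4800 (q = 87*54 + 102 = 4698 + 102 = 4800)
g = 22241/8 (g = -⅛*(-22241) = 22241/8 ≈ 2780.1)
P = 60617/8 (P = -3 + (22241/8 + 4800) = -3 + 60641/8 = 60617/8 ≈ 7577.1)
K = -39560
1/(P + K) = 1/(60617/8 - 39560) = 1/(-255863/8) = -8/255863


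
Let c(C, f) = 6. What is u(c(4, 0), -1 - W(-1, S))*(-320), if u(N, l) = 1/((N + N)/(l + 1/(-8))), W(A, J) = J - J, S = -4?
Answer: 30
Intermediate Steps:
W(A, J) = 0
u(N, l) = (-⅛ + l)/(2*N) (u(N, l) = 1/((2*N)/(l - ⅛)) = 1/((2*N)/(-⅛ + l)) = 1/(2*N/(-⅛ + l)) = (-⅛ + l)/(2*N))
u(c(4, 0), -1 - W(-1, S))*(-320) = ((1/16)*(-1 + 8*(-1 - 1*0))/6)*(-320) = ((1/16)*(⅙)*(-1 + 8*(-1 + 0)))*(-320) = ((1/16)*(⅙)*(-1 + 8*(-1)))*(-320) = ((1/16)*(⅙)*(-1 - 8))*(-320) = ((1/16)*(⅙)*(-9))*(-320) = -3/32*(-320) = 30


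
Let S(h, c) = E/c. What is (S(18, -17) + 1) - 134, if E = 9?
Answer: -2270/17 ≈ -133.53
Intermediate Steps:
S(h, c) = 9/c
(S(18, -17) + 1) - 134 = (9/(-17) + 1) - 134 = (9*(-1/17) + 1) - 134 = (-9/17 + 1) - 134 = 8/17 - 134 = -2270/17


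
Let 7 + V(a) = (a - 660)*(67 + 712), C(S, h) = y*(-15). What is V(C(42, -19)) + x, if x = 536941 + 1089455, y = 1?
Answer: 1100564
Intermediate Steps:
C(S, h) = -15 (C(S, h) = 1*(-15) = -15)
x = 1626396
V(a) = -514147 + 779*a (V(a) = -7 + (a - 660)*(67 + 712) = -7 + (-660 + a)*779 = -7 + (-514140 + 779*a) = -514147 + 779*a)
V(C(42, -19)) + x = (-514147 + 779*(-15)) + 1626396 = (-514147 - 11685) + 1626396 = -525832 + 1626396 = 1100564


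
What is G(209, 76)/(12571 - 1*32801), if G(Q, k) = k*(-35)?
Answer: 38/289 ≈ 0.13149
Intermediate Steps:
G(Q, k) = -35*k
G(209, 76)/(12571 - 1*32801) = (-35*76)/(12571 - 1*32801) = -2660/(12571 - 32801) = -2660/(-20230) = -2660*(-1/20230) = 38/289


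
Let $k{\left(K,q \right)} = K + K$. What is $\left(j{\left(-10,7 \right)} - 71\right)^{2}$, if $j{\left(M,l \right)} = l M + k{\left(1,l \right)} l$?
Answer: $16129$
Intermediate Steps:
$k{\left(K,q \right)} = 2 K$
$j{\left(M,l \right)} = 2 l + M l$ ($j{\left(M,l \right)} = l M + 2 \cdot 1 l = M l + 2 l = 2 l + M l$)
$\left(j{\left(-10,7 \right)} - 71\right)^{2} = \left(7 \left(2 - 10\right) - 71\right)^{2} = \left(7 \left(-8\right) - 71\right)^{2} = \left(-56 - 71\right)^{2} = \left(-127\right)^{2} = 16129$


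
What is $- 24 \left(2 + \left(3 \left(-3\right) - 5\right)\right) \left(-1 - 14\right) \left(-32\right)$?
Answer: $138240$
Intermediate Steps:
$- 24 \left(2 + \left(3 \left(-3\right) - 5\right)\right) \left(-1 - 14\right) \left(-32\right) = - 24 \left(2 - 14\right) \left(-15\right) \left(-32\right) = - 24 \left(\left(-12\right) \left(-15\right)\right) \left(-32\right) = \left(-24\right) 180 \left(-32\right) = \left(-4320\right) \left(-32\right) = 138240$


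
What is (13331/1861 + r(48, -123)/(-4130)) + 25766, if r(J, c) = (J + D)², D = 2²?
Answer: 99042848633/3842965 ≈ 25773.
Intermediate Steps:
D = 4
r(J, c) = (4 + J)² (r(J, c) = (J + 4)² = (4 + J)²)
(13331/1861 + r(48, -123)/(-4130)) + 25766 = (13331/1861 + (4 + 48)²/(-4130)) + 25766 = (13331*(1/1861) + 52²*(-1/4130)) + 25766 = (13331/1861 + 2704*(-1/4130)) + 25766 = (13331/1861 - 1352/2065) + 25766 = 25012443/3842965 + 25766 = 99042848633/3842965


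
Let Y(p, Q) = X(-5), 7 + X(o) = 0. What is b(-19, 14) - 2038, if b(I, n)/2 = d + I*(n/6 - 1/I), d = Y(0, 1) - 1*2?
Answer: -6440/3 ≈ -2146.7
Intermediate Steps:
X(o) = -7 (X(o) = -7 + 0 = -7)
Y(p, Q) = -7
d = -9 (d = -7 - 1*2 = -7 - 2 = -9)
b(I, n) = -18 + 2*I*(-1/I + n/6) (b(I, n) = 2*(-9 + I*(n/6 - 1/I)) = 2*(-9 + I*(-1/I + n/6)) = -18 + 2*I*(-1/I + n/6))
b(-19, 14) - 2038 = (-20 + (⅓)*(-19)*14) - 2038 = (-20 - 266/3) - 2038 = -326/3 - 2038 = -6440/3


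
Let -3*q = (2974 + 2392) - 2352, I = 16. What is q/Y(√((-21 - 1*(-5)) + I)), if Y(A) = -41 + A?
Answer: 3014/123 ≈ 24.504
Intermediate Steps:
q = -3014/3 (q = -((2974 + 2392) - 2352)/3 = -(5366 - 2352)/3 = -⅓*3014 = -3014/3 ≈ -1004.7)
q/Y(√((-21 - 1*(-5)) + I)) = -3014/(3*(-41 + √((-21 - 1*(-5)) + 16))) = -3014/(3*(-41 + √((-21 + 5) + 16))) = -3014/(3*(-41 + √(-16 + 16))) = -3014/(3*(-41 + √0)) = -3014/(3*(-41 + 0)) = -3014/3/(-41) = -3014/3*(-1/41) = 3014/123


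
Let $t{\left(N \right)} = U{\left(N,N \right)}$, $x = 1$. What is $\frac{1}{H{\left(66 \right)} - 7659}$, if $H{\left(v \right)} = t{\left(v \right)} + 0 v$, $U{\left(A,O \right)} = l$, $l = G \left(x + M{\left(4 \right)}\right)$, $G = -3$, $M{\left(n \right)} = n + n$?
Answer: $- \frac{1}{7686} \approx -0.00013011$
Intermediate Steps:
$M{\left(n \right)} = 2 n$
$l = -27$ ($l = - 3 \left(1 + 2 \cdot 4\right) = - 3 \left(1 + 8\right) = \left(-3\right) 9 = -27$)
$U{\left(A,O \right)} = -27$
$t{\left(N \right)} = -27$
$H{\left(v \right)} = -27$ ($H{\left(v \right)} = -27 + 0 v = -27 + 0 = -27$)
$\frac{1}{H{\left(66 \right)} - 7659} = \frac{1}{-27 - 7659} = \frac{1}{-7686} = - \frac{1}{7686}$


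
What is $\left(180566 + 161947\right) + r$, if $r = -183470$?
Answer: $159043$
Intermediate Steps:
$\left(180566 + 161947\right) + r = \left(180566 + 161947\right) - 183470 = 342513 - 183470 = 159043$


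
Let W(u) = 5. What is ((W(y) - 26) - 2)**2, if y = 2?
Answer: 529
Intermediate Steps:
((W(y) - 26) - 2)**2 = ((5 - 26) - 2)**2 = (-21 - 2)**2 = (-23)**2 = 529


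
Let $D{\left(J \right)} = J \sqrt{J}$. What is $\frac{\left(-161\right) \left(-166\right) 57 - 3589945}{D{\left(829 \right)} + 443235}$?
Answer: $- \frac{915973051305}{195887542436} + \frac{1713180727 \sqrt{829}}{195887542436} \approx -4.4242$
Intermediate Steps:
$D{\left(J \right)} = J^{\frac{3}{2}}$
$\frac{\left(-161\right) \left(-166\right) 57 - 3589945}{D{\left(829 \right)} + 443235} = \frac{\left(-161\right) \left(-166\right) 57 - 3589945}{829^{\frac{3}{2}} + 443235} = \frac{26726 \cdot 57 - 3589945}{829 \sqrt{829} + 443235} = \frac{1523382 - 3589945}{443235 + 829 \sqrt{829}} = - \frac{2066563}{443235 + 829 \sqrt{829}}$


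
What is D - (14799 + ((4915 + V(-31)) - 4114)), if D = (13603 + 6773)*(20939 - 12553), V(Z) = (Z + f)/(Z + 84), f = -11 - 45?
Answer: 9055449495/53 ≈ 1.7086e+8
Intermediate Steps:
f = -56
V(Z) = (-56 + Z)/(84 + Z) (V(Z) = (Z - 56)/(Z + 84) = (-56 + Z)/(84 + Z))
D = 170873136 (D = 20376*8386 = 170873136)
D - (14799 + ((4915 + V(-31)) - 4114)) = 170873136 - (14799 + ((4915 + (-56 - 31)/(84 - 31)) - 4114)) = 170873136 - (14799 + ((4915 - 87/53) - 4114)) = 170873136 - (14799 + (260408/53 - 4114)) = 170873136 - (14799 + 42366/53) = 170873136 - 1*826713/53 = 170873136 - 826713/53 = 9055449495/53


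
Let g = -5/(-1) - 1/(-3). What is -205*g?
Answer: -3280/3 ≈ -1093.3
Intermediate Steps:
g = 16/3 (g = -5*(-1) - 1*(-1/3) = 5 + 1/3 = 16/3 ≈ 5.3333)
-205*g = -205*16/3 = -3280/3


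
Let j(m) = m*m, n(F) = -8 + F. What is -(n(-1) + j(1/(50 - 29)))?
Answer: 3968/441 ≈ 8.9977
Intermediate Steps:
j(m) = m²
-(n(-1) + j(1/(50 - 29))) = -((-8 - 1) + (1/(50 - 29))²) = -(-9 + (1/21)²) = -(-9 + 1/441) = -1*(-3968/441) = 3968/441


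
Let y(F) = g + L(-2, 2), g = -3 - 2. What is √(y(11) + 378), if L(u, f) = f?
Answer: 5*√15 ≈ 19.365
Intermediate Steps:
g = -5
y(F) = -3 (y(F) = -5 + 2 = -3)
√(y(11) + 378) = √(-3 + 378) = √375 = 5*√15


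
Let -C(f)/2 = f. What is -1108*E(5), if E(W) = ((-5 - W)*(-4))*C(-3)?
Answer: -265920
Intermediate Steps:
C(f) = -2*f
E(W) = 120 + 24*W (E(W) = ((-5 - W)*(-4))*(-2*(-3)) = (20 + 4*W)*6 = 120 + 24*W)
-1108*E(5) = -1108*(120 + 24*5) = -1108*(120 + 120) = -1108*240 = -265920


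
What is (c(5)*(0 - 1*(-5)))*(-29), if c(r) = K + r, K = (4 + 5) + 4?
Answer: -2610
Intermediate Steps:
K = 13 (K = 9 + 4 = 13)
c(r) = 13 + r
(c(5)*(0 - 1*(-5)))*(-29) = ((13 + 5)*(0 - 1*(-5)))*(-29) = (18*(0 + 5))*(-29) = (18*5)*(-29) = 90*(-29) = -2610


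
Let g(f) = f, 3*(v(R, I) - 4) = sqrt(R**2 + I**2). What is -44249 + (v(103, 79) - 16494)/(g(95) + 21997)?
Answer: -488782699/11046 + 5*sqrt(674)/66276 ≈ -44250.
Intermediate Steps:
v(R, I) = 4 + sqrt(I**2 + R**2)/3 (v(R, I) = 4 + sqrt(R**2 + I**2)/3 = 4 + sqrt(I**2 + R**2)/3)
-44249 + (v(103, 79) - 16494)/(g(95) + 21997) = -44249 + ((4 + sqrt(79**2 + 103**2)/3) - 16494)/(95 + 21997) = -44249 + ((4 + sqrt(6241 + 10609)/3) - 16494)/22092 = -44249 + ((4 + sqrt(16850)/3) - 16494)*(1/22092) = -44249 + ((4 + (5*sqrt(674))/3) - 16494)*(1/22092) = -44249 + ((4 + 5*sqrt(674)/3) - 16494)*(1/22092) = -44249 + (-16490 + 5*sqrt(674)/3)*(1/22092) = -44249 + (-8245/11046 + 5*sqrt(674)/66276) = -488782699/11046 + 5*sqrt(674)/66276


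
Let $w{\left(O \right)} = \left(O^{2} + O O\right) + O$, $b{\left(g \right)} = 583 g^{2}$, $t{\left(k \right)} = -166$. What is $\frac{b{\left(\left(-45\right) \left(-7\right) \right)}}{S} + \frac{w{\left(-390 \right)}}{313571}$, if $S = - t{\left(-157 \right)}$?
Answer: $\frac{18139560515385}{52052786} \approx 3.4848 \cdot 10^{5}$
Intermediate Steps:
$S = 166$ ($S = \left(-1\right) \left(-166\right) = 166$)
$w{\left(O \right)} = O + 2 O^{2}$ ($w{\left(O \right)} = \left(O^{2} + O^{2}\right) + O = 2 O^{2} + O = O + 2 O^{2}$)
$\frac{b{\left(\left(-45\right) \left(-7\right) \right)}}{S} + \frac{w{\left(-390 \right)}}{313571} = \frac{583 \left(\left(-45\right) \left(-7\right)\right)^{2}}{166} + \frac{\left(-390\right) \left(1 + 2 \left(-390\right)\right)}{313571} = 583 \cdot 315^{2} \cdot \frac{1}{166} + - 390 \left(1 - 780\right) \frac{1}{313571} = 583 \cdot 99225 \cdot \frac{1}{166} + \left(-390\right) \left(-779\right) \frac{1}{313571} = 57848175 \cdot \frac{1}{166} + 303810 \cdot \frac{1}{313571} = \frac{57848175}{166} + \frac{303810}{313571} = \frac{18139560515385}{52052786}$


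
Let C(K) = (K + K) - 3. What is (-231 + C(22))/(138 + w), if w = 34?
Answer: -95/86 ≈ -1.1047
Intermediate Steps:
C(K) = -3 + 2*K (C(K) = 2*K - 3 = -3 + 2*K)
(-231 + C(22))/(138 + w) = (-231 + (-3 + 2*22))/(138 + 34) = (-231 + (-3 + 44))/172 = (-231 + 41)*(1/172) = -190*1/172 = -95/86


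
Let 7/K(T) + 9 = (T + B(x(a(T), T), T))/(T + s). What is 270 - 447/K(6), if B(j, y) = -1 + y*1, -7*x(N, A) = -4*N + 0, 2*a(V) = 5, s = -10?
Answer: 28569/28 ≈ 1020.3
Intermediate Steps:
a(V) = 5/2 (a(V) = (1/2)*5 = 5/2)
x(N, A) = 4*N/7 (x(N, A) = -(-4*N + 0)/7 = -(-4)*N/7 = 4*N/7)
B(j, y) = -1 + y
K(T) = 7/(-9 + (-1 + 2*T)/(-10 + T)) (K(T) = 7/(-9 + (T + (-1 + T))/(T - 10)) = 7/(-9 + (-1 + 2*T)/(-10 + T)))
270 - 447/K(6) = 270 - 447/(7*(10 - 1*6)/(-89 + 7*6)) = 270 - 447/(7*(10 - 6)/(-89 + 42)) = 270 - 447/(7*4/(-47)) = 270 - 447/(7*(-1/47)*4) = 270 - 447/(-28/47) = 270 - 447*(-47)/28 = 270 - 1*(-21009/28) = 270 + 21009/28 = 28569/28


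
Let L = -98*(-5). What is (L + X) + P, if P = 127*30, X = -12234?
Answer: -7934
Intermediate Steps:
L = 490
P = 3810
(L + X) + P = (490 - 12234) + 3810 = -11744 + 3810 = -7934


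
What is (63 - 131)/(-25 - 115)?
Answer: 17/35 ≈ 0.48571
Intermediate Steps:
(63 - 131)/(-25 - 115) = -68/(-140) = -1/140*(-68) = 17/35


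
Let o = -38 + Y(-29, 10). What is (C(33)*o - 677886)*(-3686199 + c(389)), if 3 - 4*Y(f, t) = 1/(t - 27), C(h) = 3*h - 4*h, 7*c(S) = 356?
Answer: 296816798536401/119 ≈ 2.4943e+12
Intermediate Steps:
c(S) = 356/7 (c(S) = (1/7)*356 = 356/7)
C(h) = -h
Y(f, t) = 3/4 - 1/(4*(-27 + t)) (Y(f, t) = 3/4 - 1/(4*(t - 27)) = 3/4 - 1/(4*(-27 + t)))
o = -633/17 (o = -38 + (-82 + 3*10)/(4*(-27 + 10)) = -38 + (1/4)*(-82 + 30)/(-17) = -38 + (1/4)*(-1/17)*(-52) = -38 + 13/17 = -633/17 ≈ -37.235)
(C(33)*o - 677886)*(-3686199 + c(389)) = (-1*33*(-633/17) - 677886)*(-3686199 + 356/7) = (-33*(-633/17) - 677886)*(-25803037/7) = (20889/17 - 677886)*(-25803037/7) = -11503173/17*(-25803037/7) = 296816798536401/119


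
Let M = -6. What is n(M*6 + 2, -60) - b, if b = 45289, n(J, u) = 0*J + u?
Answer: -45349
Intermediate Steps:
n(J, u) = u (n(J, u) = 0 + u = u)
n(M*6 + 2, -60) - b = -60 - 1*45289 = -60 - 45289 = -45349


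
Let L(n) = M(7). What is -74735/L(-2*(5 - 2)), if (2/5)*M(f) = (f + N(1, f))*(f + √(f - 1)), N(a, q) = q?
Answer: -14947/43 + 14947*√6/301 ≈ -225.97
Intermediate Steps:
M(f) = 5*f*(f + √(-1 + f)) (M(f) = 5*((f + f)*(f + √(f - 1)))/2 = 5*((2*f)*(f + √(-1 + f)))/2 = 5*(2*f*(f + √(-1 + f)))/2 = 5*f*(f + √(-1 + f)))
L(n) = 245 + 35*√6 (L(n) = 5*7*(7 + √(-1 + 7)) = 5*7*(7 + √6) = 245 + 35*√6)
-74735/L(-2*(5 - 2)) = -74735/(245 + 35*√6)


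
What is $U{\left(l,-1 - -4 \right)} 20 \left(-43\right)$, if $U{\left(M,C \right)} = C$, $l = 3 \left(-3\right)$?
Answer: $-2580$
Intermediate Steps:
$l = -9$
$U{\left(l,-1 - -4 \right)} 20 \left(-43\right) = \left(-1 - -4\right) 20 \left(-43\right) = \left(-1 + 4\right) 20 \left(-43\right) = 3 \cdot 20 \left(-43\right) = 60 \left(-43\right) = -2580$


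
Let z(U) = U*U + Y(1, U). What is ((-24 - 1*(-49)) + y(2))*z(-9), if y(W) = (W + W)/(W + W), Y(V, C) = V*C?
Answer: 1872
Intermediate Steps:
Y(V, C) = C*V
y(W) = 1 (y(W) = (2*W)/((2*W)) = (2*W)*(1/(2*W)) = 1)
z(U) = U + U² (z(U) = U*U + U*1 = U² + U = U + U²)
((-24 - 1*(-49)) + y(2))*z(-9) = ((-24 - 1*(-49)) + 1)*(-9*(1 - 9)) = ((-24 + 49) + 1)*(-9*(-8)) = (25 + 1)*72 = 26*72 = 1872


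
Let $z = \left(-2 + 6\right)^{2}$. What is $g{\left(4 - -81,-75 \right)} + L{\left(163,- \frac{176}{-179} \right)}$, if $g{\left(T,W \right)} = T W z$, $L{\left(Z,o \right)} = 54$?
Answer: $-101946$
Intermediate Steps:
$z = 16$ ($z = 4^{2} = 16$)
$g{\left(T,W \right)} = 16 T W$ ($g{\left(T,W \right)} = T W 16 = 16 T W$)
$g{\left(4 - -81,-75 \right)} + L{\left(163,- \frac{176}{-179} \right)} = 16 \left(4 - -81\right) \left(-75\right) + 54 = 16 \left(4 + 81\right) \left(-75\right) + 54 = 16 \cdot 85 \left(-75\right) + 54 = -102000 + 54 = -101946$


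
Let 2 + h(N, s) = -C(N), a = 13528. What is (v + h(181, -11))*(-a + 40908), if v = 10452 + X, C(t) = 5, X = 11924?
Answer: 612463220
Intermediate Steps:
v = 22376 (v = 10452 + 11924 = 22376)
h(N, s) = -7 (h(N, s) = -2 - 1*5 = -2 - 5 = -7)
(v + h(181, -11))*(-a + 40908) = (22376 - 7)*(-1*13528 + 40908) = 22369*(-13528 + 40908) = 22369*27380 = 612463220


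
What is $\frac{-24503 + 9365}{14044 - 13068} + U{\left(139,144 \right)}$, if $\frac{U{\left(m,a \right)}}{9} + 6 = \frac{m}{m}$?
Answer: $- \frac{29529}{488} \approx -60.51$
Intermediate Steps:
$U{\left(m,a \right)} = -45$ ($U{\left(m,a \right)} = -54 + 9 \frac{m}{m} = -54 + 9 \cdot 1 = -54 + 9 = -45$)
$\frac{-24503 + 9365}{14044 - 13068} + U{\left(139,144 \right)} = \frac{-24503 + 9365}{14044 - 13068} - 45 = - \frac{15138}{14044 - 13068} - 45 = - \frac{15138}{976} - 45 = \left(-15138\right) \frac{1}{976} - 45 = - \frac{7569}{488} - 45 = - \frac{29529}{488}$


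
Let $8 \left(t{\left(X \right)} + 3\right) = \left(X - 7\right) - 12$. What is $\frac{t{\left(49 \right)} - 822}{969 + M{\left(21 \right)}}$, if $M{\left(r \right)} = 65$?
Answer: $- \frac{3285}{4136} \approx -0.79425$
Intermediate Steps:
$t{\left(X \right)} = - \frac{43}{8} + \frac{X}{8}$ ($t{\left(X \right)} = -3 + \frac{\left(X - 7\right) - 12}{8} = -3 + \frac{\left(-7 + X\right) - 12}{8} = -3 + \frac{-19 + X}{8} = -3 + \left(- \frac{19}{8} + \frac{X}{8}\right) = - \frac{43}{8} + \frac{X}{8}$)
$\frac{t{\left(49 \right)} - 822}{969 + M{\left(21 \right)}} = \frac{\left(- \frac{43}{8} + \frac{1}{8} \cdot 49\right) - 822}{969 + 65} = \frac{\left(- \frac{43}{8} + \frac{49}{8}\right) - 822}{1034} = \left(\frac{3}{4} - 822\right) \frac{1}{1034} = \left(- \frac{3285}{4}\right) \frac{1}{1034} = - \frac{3285}{4136}$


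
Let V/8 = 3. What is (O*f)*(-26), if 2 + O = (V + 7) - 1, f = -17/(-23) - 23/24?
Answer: 11011/69 ≈ 159.58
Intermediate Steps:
V = 24 (V = 8*3 = 24)
f = -121/552 (f = -17*(-1/23) - 23*1/24 = 17/23 - 23/24 = -121/552 ≈ -0.21920)
O = 28 (O = -2 + ((24 + 7) - 1) = -2 + (31 - 1) = -2 + 30 = 28)
(O*f)*(-26) = (28*(-121/552))*(-26) = -847/138*(-26) = 11011/69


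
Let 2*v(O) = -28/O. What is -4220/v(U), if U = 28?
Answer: 8440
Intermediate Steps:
v(O) = -14/O (v(O) = (-28/O)/2 = -14/O)
-4220/v(U) = -4220/((-14/28)) = -4220/((-14*1/28)) = -4220/(-1/2) = -4220*(-2) = 8440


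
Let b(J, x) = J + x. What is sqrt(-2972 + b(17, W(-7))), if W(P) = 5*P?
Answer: I*sqrt(2990) ≈ 54.681*I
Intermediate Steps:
sqrt(-2972 + b(17, W(-7))) = sqrt(-2972 + (17 + 5*(-7))) = sqrt(-2972 + (17 - 35)) = sqrt(-2972 - 18) = sqrt(-2990) = I*sqrt(2990)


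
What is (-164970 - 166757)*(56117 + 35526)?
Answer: -30400457461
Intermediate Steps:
(-164970 - 166757)*(56117 + 35526) = -331727*91643 = -30400457461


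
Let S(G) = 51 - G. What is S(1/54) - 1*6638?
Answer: -355699/54 ≈ -6587.0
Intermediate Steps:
S(1/54) - 1*6638 = (51 - 1/54) - 1*6638 = (51 - 1*1/54) - 6638 = (51 - 1/54) - 6638 = 2753/54 - 6638 = -355699/54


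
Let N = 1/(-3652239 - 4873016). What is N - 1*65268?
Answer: -556426343341/8525255 ≈ -65268.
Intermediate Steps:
N = -1/8525255 (N = 1/(-8525255) = -1/8525255 ≈ -1.1730e-7)
N - 1*65268 = -1/8525255 - 1*65268 = -1/8525255 - 65268 = -556426343341/8525255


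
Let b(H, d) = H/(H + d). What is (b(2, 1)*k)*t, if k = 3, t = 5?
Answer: 10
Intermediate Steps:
(b(2, 1)*k)*t = ((2/(2 + 1))*3)*5 = ((2/3)*3)*5 = ((2*(⅓))*3)*5 = ((⅔)*3)*5 = 2*5 = 10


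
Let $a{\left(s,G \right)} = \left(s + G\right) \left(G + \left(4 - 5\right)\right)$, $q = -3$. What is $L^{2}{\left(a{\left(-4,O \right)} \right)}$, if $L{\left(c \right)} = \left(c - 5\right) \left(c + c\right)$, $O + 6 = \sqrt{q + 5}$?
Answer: $161396568 - 102119408 \sqrt{2} \approx 1.6978 \cdot 10^{7}$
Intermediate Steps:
$O = -6 + \sqrt{2}$ ($O = -6 + \sqrt{-3 + 5} = -6 + \sqrt{2} \approx -4.5858$)
$a{\left(s,G \right)} = \left(-1 + G\right) \left(G + s\right)$ ($a{\left(s,G \right)} = \left(G + s\right) \left(G + \left(4 - 5\right)\right) = \left(G + s\right) \left(G - 1\right) = \left(G + s\right) \left(-1 + G\right) = \left(-1 + G\right) \left(G + s\right)$)
$L{\left(c \right)} = 2 c \left(-5 + c\right)$ ($L{\left(c \right)} = \left(-5 + c\right) 2 c = 2 c \left(-5 + c\right)$)
$L^{2}{\left(a{\left(-4,O \right)} \right)} = \left(2 \left(\left(-6 + \sqrt{2}\right)^{2} - \left(-6 + \sqrt{2}\right) - -4 + \left(-6 + \sqrt{2}\right) \left(-4\right)\right) \left(-5 - \left(-10 + \sqrt{2} - \left(-6 + \sqrt{2}\right)^{2} - \left(-6 + \sqrt{2}\right) \left(-4\right)\right)\right)\right)^{2} = \left(2 \left(\left(-6 + \sqrt{2}\right)^{2} + \left(6 - \sqrt{2}\right) + 4 + \left(24 - 4 \sqrt{2}\right)\right) \left(-5 + \left(\left(-6 + \sqrt{2}\right)^{2} + \left(6 - \sqrt{2}\right) + 4 + \left(24 - 4 \sqrt{2}\right)\right)\right)\right)^{2} = \left(2 \left(34 + \left(-6 + \sqrt{2}\right)^{2} - 5 \sqrt{2}\right) \left(-5 + \left(34 + \left(-6 + \sqrt{2}\right)^{2} - 5 \sqrt{2}\right)\right)\right)^{2} = \left(2 \left(34 + \left(-6 + \sqrt{2}\right)^{2} - 5 \sqrt{2}\right) \left(29 + \left(-6 + \sqrt{2}\right)^{2} - 5 \sqrt{2}\right)\right)^{2} = \left(2 \left(29 + \left(-6 + \sqrt{2}\right)^{2} - 5 \sqrt{2}\right) \left(34 + \left(-6 + \sqrt{2}\right)^{2} - 5 \sqrt{2}\right)\right)^{2} = 4 \left(29 + \left(-6 + \sqrt{2}\right)^{2} - 5 \sqrt{2}\right)^{2} \left(34 + \left(-6 + \sqrt{2}\right)^{2} - 5 \sqrt{2}\right)^{2}$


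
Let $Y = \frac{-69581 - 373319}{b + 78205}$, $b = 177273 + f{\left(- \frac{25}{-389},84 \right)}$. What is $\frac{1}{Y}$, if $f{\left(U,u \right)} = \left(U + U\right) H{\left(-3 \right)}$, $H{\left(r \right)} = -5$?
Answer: $- \frac{24845173}{43072025} \approx -0.57683$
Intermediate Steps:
$f{\left(U,u \right)} = - 10 U$ ($f{\left(U,u \right)} = \left(U + U\right) \left(-5\right) = 2 U \left(-5\right) = - 10 U$)
$b = \frac{68958947}{389}$ ($b = 177273 - 10 \left(- \frac{25}{-389}\right) = 177273 - 10 \left(\left(-25\right) \left(- \frac{1}{389}\right)\right) = 177273 - \frac{250}{389} = \frac{68958947}{389} \approx 1.7727 \cdot 10^{5}$)
$Y = - \frac{43072025}{24845173}$ ($Y = \frac{-69581 - 373319}{\frac{68958947}{389} + 78205} = - \frac{442900}{\frac{99380692}{389}} = \left(-442900\right) \frac{389}{99380692} = - \frac{43072025}{24845173} \approx -1.7336$)
$\frac{1}{Y} = \frac{1}{- \frac{43072025}{24845173}} = - \frac{24845173}{43072025}$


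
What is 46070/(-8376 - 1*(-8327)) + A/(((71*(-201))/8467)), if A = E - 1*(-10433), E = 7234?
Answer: -2662400977/233093 ≈ -11422.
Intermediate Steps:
A = 17667 (A = 7234 - 1*(-10433) = 7234 + 10433 = 17667)
46070/(-8376 - 1*(-8327)) + A/(((71*(-201))/8467)) = 46070/(-8376 - 1*(-8327)) + 17667/(((71*(-201))/8467)) = 46070/(-8376 + 8327) + 17667/((-14271*1/8467)) = 46070/(-49) + 17667/(-14271/8467) = 46070*(-1/49) + 17667*(-8467/14271) = -46070/49 - 49862163/4757 = -2662400977/233093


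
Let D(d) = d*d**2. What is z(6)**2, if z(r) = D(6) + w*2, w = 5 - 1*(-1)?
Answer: 51984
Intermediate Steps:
w = 6 (w = 5 + 1 = 6)
D(d) = d**3
z(r) = 228 (z(r) = 6**3 + 6*2 = 216 + 12 = 228)
z(6)**2 = 228**2 = 51984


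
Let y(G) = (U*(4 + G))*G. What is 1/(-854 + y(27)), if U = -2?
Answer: -1/2528 ≈ -0.00039557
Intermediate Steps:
y(G) = G*(-8 - 2*G) (y(G) = (-2*(4 + G))*G = (-8 - 2*G)*G = G*(-8 - 2*G))
1/(-854 + y(27)) = 1/(-854 - 2*27*(4 + 27)) = 1/(-854 - 2*27*31) = 1/(-854 - 1674) = 1/(-2528) = -1/2528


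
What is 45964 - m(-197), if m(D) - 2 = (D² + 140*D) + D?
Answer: 34930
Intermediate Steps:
m(D) = 2 + D² + 141*D (m(D) = 2 + ((D² + 140*D) + D) = 2 + (D² + 141*D) = 2 + D² + 141*D)
45964 - m(-197) = 45964 - (2 + (-197)² + 141*(-197)) = 45964 - (2 + 38809 - 27777) = 45964 - 1*11034 = 45964 - 11034 = 34930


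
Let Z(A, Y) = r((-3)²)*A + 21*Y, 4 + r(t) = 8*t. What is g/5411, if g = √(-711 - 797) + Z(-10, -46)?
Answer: -1646/5411 + 2*I*√377/5411 ≈ -0.30419 + 0.0071767*I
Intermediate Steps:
r(t) = -4 + 8*t
Z(A, Y) = 21*Y + 68*A (Z(A, Y) = (-4 + 8*(-3)²)*A + 21*Y = (-4 + 8*9)*A + 21*Y = (-4 + 72)*A + 21*Y = 68*A + 21*Y = 21*Y + 68*A)
g = -1646 + 2*I*√377 (g = √(-711 - 797) + (21*(-46) + 68*(-10)) = √(-1508) + (-966 - 680) = 2*I*√377 - 1646 = -1646 + 2*I*√377 ≈ -1646.0 + 38.833*I)
g/5411 = (-1646 + 2*I*√377)/5411 = (-1646 + 2*I*√377)*(1/5411) = -1646/5411 + 2*I*√377/5411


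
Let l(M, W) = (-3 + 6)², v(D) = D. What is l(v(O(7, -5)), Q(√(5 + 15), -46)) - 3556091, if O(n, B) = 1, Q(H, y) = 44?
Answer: -3556082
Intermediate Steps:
l(M, W) = 9 (l(M, W) = 3² = 9)
l(v(O(7, -5)), Q(√(5 + 15), -46)) - 3556091 = 9 - 3556091 = -3556082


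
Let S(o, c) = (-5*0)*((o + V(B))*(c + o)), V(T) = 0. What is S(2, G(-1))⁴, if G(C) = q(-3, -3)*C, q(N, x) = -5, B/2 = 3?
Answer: 0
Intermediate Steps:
B = 6 (B = 2*3 = 6)
G(C) = -5*C
S(o, c) = 0 (S(o, c) = (-5*0)*((o + 0)*(c + o)) = 0*(o*(c + o)) = 0)
S(2, G(-1))⁴ = 0⁴ = 0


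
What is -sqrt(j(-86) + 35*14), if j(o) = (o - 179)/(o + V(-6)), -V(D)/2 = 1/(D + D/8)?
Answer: -sqrt(2640308710)/2314 ≈ -22.206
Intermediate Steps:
V(D) = -16/(9*D) (V(D) = -2/(D + D/8) = -2*8/(9*D) = -16/(9*D))
j(o) = (-179 + o)/(8/27 + o) (j(o) = (o - 179)/(o - 16/9/(-6)) = (-179 + o)/(o - 16/9*(-1/6)) = (-179 + o)/(o + 8/27) = (-179 + o)/(8/27 + o))
-sqrt(j(-86) + 35*14) = -sqrt(27*(-179 - 86)/(8 + 27*(-86)) + 35*14) = -sqrt(27*(-265)/(8 - 2322) + 490) = -sqrt(27*(-265)/(-2314) + 490) = -sqrt(27*(-1/2314)*(-265) + 490) = -sqrt(7155/2314 + 490) = -sqrt(1141015/2314) = -sqrt(2640308710)/2314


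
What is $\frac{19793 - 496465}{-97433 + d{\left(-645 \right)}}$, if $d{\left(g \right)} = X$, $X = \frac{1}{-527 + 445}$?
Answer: $\frac{39087104}{7989507} \approx 4.8923$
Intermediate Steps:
$X = - \frac{1}{82}$ ($X = \frac{1}{-82} = - \frac{1}{82} \approx -0.012195$)
$d{\left(g \right)} = - \frac{1}{82}$
$\frac{19793 - 496465}{-97433 + d{\left(-645 \right)}} = \frac{19793 - 496465}{-97433 - \frac{1}{82}} = - \frac{476672}{- \frac{7989507}{82}} = \left(-476672\right) \left(- \frac{82}{7989507}\right) = \frac{39087104}{7989507}$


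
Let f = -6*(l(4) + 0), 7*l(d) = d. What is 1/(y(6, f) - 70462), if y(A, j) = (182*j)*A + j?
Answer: -7/519466 ≈ -1.3475e-5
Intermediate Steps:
l(d) = d/7
f = -24/7 (f = -6*((⅐)*4 + 0) = -6*(4/7 + 0) = -6*4/7 = -24/7 ≈ -3.4286)
y(A, j) = j + 182*A*j (y(A, j) = 182*A*j + j = j + 182*A*j)
1/(y(6, f) - 70462) = 1/(-24*(1 + 182*6)/7 - 70462) = 1/(-24*(1 + 1092)/7 - 70462) = 1/(-24/7*1093 - 70462) = 1/(-26232/7 - 70462) = 1/(-519466/7) = -7/519466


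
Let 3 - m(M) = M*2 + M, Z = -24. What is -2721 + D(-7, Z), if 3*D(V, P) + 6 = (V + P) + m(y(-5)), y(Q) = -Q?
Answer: -8212/3 ≈ -2737.3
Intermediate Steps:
m(M) = 3 - 3*M (m(M) = 3 - (M*2 + M) = 3 - (2*M + M) = 3 - 3*M)
D(V, P) = -6 + P/3 + V/3 (D(V, P) = -2 + ((V + P) + (3 - (-3)*(-5)))/3 = -2 + ((P + V) + (3 - 3*5))/3 = -2 + ((P + V) + (3 - 15))/3 = -2 + ((P + V) - 12)/3 = -2 + (-12 + P + V)/3 = -2 + (-4 + P/3 + V/3) = -6 + P/3 + V/3)
-2721 + D(-7, Z) = -2721 + (-6 + (⅓)*(-24) + (⅓)*(-7)) = -2721 + (-6 - 8 - 7/3) = -2721 - 49/3 = -8212/3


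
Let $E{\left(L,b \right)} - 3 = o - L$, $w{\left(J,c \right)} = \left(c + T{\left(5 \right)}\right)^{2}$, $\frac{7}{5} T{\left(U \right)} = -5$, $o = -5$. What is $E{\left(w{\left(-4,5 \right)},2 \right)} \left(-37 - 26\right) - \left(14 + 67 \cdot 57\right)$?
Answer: $- \frac{25049}{7} \approx -3578.4$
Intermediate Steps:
$T{\left(U \right)} = - \frac{25}{7}$ ($T{\left(U \right)} = \frac{5}{7} \left(-5\right) = - \frac{25}{7}$)
$w{\left(J,c \right)} = \left(- \frac{25}{7} + c\right)^{2}$ ($w{\left(J,c \right)} = \left(c - \frac{25}{7}\right)^{2} = \left(- \frac{25}{7} + c\right)^{2}$)
$E{\left(L,b \right)} = -2 - L$ ($E{\left(L,b \right)} = 3 - \left(5 + L\right) = -2 - L$)
$E{\left(w{\left(-4,5 \right)},2 \right)} \left(-37 - 26\right) - \left(14 + 67 \cdot 57\right) = \left(-2 - \frac{\left(-25 + 7 \cdot 5\right)^{2}}{49}\right) \left(-37 - 26\right) - \left(14 + 67 \cdot 57\right) = \left(-2 - \frac{\left(-25 + 35\right)^{2}}{49}\right) \left(-63\right) - \left(14 + 3819\right) = \left(-2 - \frac{10^{2}}{49}\right) \left(-63\right) - 3833 = \left(-2 - \frac{1}{49} \cdot 100\right) \left(-63\right) - 3833 = \left(-2 - \frac{100}{49}\right) \left(-63\right) - 3833 = \left(- \frac{198}{49}\right) \left(-63\right) - 3833 = \frac{1782}{7} - 3833 = - \frac{25049}{7}$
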